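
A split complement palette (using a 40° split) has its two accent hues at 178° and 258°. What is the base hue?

The accents sit 40° either side of the complement, so the complement is their short-arc midpoint on the wheel.
Short-arc midpoint of 178° and 258°: 218°.
Base is 180° from the complement: 218 − 180 = 38°

38°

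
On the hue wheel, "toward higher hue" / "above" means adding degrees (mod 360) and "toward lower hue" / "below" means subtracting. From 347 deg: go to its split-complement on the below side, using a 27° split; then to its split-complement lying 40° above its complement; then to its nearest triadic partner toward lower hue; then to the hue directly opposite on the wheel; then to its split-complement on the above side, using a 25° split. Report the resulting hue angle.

265°

+153° (split-comp 27° ↓): 347 + 153 = 500 → 500 − 360 = 140°
+220° (split-comp 40° ↑): 140 + 220 = 360 → 360 − 360 = 0°
−120° (triadic ↓): 0 − 120 = -120 → -120 + 360 = 240°
+180° (complement): 240 + 180 = 420 → 420 − 360 = 60°
+205° (split-comp 25° ↑): 60 + 205 = 265°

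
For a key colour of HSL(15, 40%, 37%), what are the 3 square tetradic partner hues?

A square tetradic scheme places four hues every 90°.
15 + 90 = 105°
15 + 180 = 195°
15 + 270 = 285°

105°, 195°, 285°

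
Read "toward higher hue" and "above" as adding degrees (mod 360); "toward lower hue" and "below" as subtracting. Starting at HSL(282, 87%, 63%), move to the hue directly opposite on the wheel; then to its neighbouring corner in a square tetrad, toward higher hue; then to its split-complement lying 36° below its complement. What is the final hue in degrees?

complement +180°: 282 + 180 = 462 → 462 − 360 = 102°
square ↑ +90°: 102 + 90 = 192°
split-comp 36° ↓ +144°: 192 + 144 = 336°

336°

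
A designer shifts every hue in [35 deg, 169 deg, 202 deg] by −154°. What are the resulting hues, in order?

35 − 154 = -119 → -119 + 360 = 241°
169 − 154 = 15°
202 − 154 = 48°

241°, 15°, 48°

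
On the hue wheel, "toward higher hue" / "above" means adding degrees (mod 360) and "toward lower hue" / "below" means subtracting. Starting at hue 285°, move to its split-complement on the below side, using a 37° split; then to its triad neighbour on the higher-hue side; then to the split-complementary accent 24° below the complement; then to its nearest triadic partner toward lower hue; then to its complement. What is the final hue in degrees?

split-comp 37° ↓ +143°: 285 + 143 = 428 → 428 − 360 = 68°
triadic ↑ +120°: 68 + 120 = 188°
split-comp 24° ↓ +156°: 188 + 156 = 344°
triadic ↓ −120°: 344 − 120 = 224°
complement +180°: 224 + 180 = 404 → 404 − 360 = 44°

44°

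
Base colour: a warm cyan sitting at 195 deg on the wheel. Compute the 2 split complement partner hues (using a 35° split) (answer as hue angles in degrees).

340° and 50°

Split-complementary hues sit 35° either side of the complement.
Complement of 195 deg: 195 + 180 = 375 → 375 − 360 = 15°
15 − 35 = -20 → -20 + 360 = 340°
15 + 35 = 50°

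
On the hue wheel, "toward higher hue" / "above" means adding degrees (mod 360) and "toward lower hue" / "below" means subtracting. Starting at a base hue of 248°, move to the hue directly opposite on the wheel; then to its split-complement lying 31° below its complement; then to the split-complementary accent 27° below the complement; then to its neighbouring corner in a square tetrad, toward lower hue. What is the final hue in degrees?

complement +180°: 248 + 180 = 428 → 428 − 360 = 68°
split-comp 31° ↓ +149°: 68 + 149 = 217°
split-comp 27° ↓ +153°: 217 + 153 = 370 → 370 − 360 = 10°
square ↓ −90°: 10 − 90 = -80 → -80 + 360 = 280°

280°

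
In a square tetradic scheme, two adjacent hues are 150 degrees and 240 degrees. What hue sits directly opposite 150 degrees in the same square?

A square tetradic scheme places four hues 90° apart; opposite corners are 180° apart.
150 + 180 = 330°

330°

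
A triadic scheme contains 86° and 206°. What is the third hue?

A triad spaces three hues 120° apart.
The full set is {86°, 206°, 326°}.

326°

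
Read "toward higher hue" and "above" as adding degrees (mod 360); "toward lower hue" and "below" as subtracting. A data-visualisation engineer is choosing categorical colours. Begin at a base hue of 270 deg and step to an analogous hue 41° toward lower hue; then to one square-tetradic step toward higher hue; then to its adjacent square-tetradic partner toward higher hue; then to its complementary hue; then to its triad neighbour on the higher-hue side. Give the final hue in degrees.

−41° (analog 41° ↓): 270 − 41 = 229°
+90° (square ↑): 229 + 90 = 319°
+90° (square ↑): 319 + 90 = 409 → 409 − 360 = 49°
+180° (complement): 49 + 180 = 229°
+120° (triadic ↑): 229 + 120 = 349°

349°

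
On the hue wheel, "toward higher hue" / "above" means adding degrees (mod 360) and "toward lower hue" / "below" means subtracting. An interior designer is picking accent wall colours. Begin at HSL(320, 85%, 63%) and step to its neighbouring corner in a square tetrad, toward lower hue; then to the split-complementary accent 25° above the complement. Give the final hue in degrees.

320 − 90 = 230°   (square ↓)
230 + 205 = 435 → 435 − 360 = 75°   (split-comp 25° ↑)

75°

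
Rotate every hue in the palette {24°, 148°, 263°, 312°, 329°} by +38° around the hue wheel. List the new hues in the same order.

62°, 186°, 301°, 350°, 7°

24 + 38 = 62°
148 + 38 = 186°
263 + 38 = 301°
312 + 38 = 350°
329 + 38 = 367 → 367 − 360 = 7°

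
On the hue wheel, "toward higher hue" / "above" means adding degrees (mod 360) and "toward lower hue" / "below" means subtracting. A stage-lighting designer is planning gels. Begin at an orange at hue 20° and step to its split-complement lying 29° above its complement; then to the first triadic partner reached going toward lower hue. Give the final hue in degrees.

109°

split-comp 29° ↑ +209°: 20 + 209 = 229°
triadic ↓ −120°: 229 − 120 = 109°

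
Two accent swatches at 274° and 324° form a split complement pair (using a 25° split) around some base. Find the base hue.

119°

The accents sit 25° either side of the complement, so the complement is their short-arc midpoint on the wheel.
Short-arc midpoint of 274° and 324°: 299°.
Base is 180° from the complement: 299 − 180 = 119°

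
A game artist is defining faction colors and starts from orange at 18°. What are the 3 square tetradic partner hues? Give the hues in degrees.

A square tetradic scheme places four hues every 90°.
18 + 90 = 108°
18 + 180 = 198°
18 + 270 = 288°

108°, 198°, 288°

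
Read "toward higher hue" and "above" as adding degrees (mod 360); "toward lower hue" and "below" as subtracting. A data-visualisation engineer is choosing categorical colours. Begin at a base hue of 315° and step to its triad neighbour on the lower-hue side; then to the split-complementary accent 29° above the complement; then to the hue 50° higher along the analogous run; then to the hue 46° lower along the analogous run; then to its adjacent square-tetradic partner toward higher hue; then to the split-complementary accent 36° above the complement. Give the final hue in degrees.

354°

triadic ↓ −120°: 315 − 120 = 195°
split-comp 29° ↑ +209°: 195 + 209 = 404 → 404 − 360 = 44°
analog 50° ↑ +50°: 44 + 50 = 94°
analog 46° ↓ −46°: 94 − 46 = 48°
square ↑ +90°: 48 + 90 = 138°
split-comp 36° ↑ +216°: 138 + 216 = 354°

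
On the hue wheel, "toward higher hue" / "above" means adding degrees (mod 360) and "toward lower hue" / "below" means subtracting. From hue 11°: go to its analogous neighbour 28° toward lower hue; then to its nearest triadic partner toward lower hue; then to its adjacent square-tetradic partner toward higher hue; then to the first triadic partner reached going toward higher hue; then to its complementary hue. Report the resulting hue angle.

253°

analog 28° ↓ −28°: 11 − 28 = -17 → -17 + 360 = 343°
triadic ↓ −120°: 343 − 120 = 223°
square ↑ +90°: 223 + 90 = 313°
triadic ↑ +120°: 313 + 120 = 433 → 433 − 360 = 73°
complement +180°: 73 + 180 = 253°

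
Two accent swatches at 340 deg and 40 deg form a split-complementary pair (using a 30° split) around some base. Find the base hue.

190°

The accents sit 30° either side of the complement, so the complement is their short-arc midpoint on the wheel.
Short-arc midpoint of 340° and 40°: 10°.
Base is 180° from the complement: 10 − 180 = -170 → -170 + 360 = 190°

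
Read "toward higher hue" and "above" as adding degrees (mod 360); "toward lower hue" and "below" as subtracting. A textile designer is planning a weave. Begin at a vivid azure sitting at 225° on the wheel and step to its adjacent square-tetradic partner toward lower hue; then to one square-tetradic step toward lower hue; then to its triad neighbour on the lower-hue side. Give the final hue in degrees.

−90° (square ↓): 225 − 90 = 135°
−90° (square ↓): 135 − 90 = 45°
−120° (triadic ↓): 45 − 120 = -75 → -75 + 360 = 285°

285°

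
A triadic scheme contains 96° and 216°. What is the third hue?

A triad spaces three hues 120° apart.
The full set is {96°, 216°, 336°}.

336°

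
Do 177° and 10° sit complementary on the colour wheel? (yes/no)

Angular distance: |177 − 10| = 167 = 167°.
Complementary requires 180°.

no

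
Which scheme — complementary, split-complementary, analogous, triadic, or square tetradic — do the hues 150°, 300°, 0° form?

split-complementary

Sort the hues: 0°, 150°, 300°.
Successive gaps around the wheel: 150°, 150°, 60°.
Two 150° gaps and one 60° gap — a base hue opposite a pair of accents 30° either side of its complement — is the split-complementary pattern.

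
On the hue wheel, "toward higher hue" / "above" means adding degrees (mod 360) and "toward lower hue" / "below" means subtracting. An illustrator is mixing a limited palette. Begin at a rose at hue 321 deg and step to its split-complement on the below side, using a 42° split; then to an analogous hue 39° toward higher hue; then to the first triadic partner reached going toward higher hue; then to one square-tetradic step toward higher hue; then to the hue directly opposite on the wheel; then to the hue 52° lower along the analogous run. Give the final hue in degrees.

+138° (split-comp 42° ↓): 321 + 138 = 459 → 459 − 360 = 99°
+39° (analog 39° ↑): 99 + 39 = 138°
+120° (triadic ↑): 138 + 120 = 258°
+90° (square ↑): 258 + 90 = 348°
+180° (complement): 348 + 180 = 528 → 528 − 360 = 168°
−52° (analog 52° ↓): 168 − 52 = 116°

116°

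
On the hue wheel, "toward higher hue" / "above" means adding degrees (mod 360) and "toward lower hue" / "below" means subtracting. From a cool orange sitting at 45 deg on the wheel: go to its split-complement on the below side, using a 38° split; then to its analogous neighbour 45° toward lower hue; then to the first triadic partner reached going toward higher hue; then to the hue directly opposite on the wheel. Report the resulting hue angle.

45 + 142 = 187°   (split-comp 38° ↓)
187 − 45 = 142°   (analog 45° ↓)
142 + 120 = 262°   (triadic ↑)
262 + 180 = 442 → 442 − 360 = 82°   (complement)

82°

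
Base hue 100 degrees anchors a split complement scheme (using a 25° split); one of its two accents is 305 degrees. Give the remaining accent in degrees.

Split-complementary hues sit 25° either side of the complement.
Complement of the base 100°: 100 + 180 = 280°
The given accent 305° is 25° one side of 280°; the other accent sits 25° the other side: 280 − 25 = 255°

255°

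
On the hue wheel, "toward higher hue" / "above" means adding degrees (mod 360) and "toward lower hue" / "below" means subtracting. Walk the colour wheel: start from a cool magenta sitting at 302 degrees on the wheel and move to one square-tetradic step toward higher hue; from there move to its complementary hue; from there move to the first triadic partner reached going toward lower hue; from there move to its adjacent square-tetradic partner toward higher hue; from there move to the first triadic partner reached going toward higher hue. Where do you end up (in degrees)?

+90° (square ↑): 302 + 90 = 392 → 392 − 360 = 32°
+180° (complement): 32 + 180 = 212°
−120° (triadic ↓): 212 − 120 = 92°
+90° (square ↑): 92 + 90 = 182°
+120° (triadic ↑): 182 + 120 = 302°

302°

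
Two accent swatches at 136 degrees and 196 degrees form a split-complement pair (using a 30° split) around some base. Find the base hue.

The accents sit 30° either side of the complement, so the complement is their short-arc midpoint on the wheel.
Short-arc midpoint of 136° and 196°: 166°.
Base is 180° from the complement: 166 − 180 = -14 → -14 + 360 = 346°

346°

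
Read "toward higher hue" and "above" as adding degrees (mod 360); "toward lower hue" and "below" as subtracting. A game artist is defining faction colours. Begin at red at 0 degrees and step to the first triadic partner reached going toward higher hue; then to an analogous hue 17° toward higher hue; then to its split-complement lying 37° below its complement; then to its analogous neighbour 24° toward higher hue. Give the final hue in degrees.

+120° (triadic ↑): 0 + 120 = 120°
+17° (analog 17° ↑): 120 + 17 = 137°
+143° (split-comp 37° ↓): 137 + 143 = 280°
+24° (analog 24° ↑): 280 + 24 = 304°

304°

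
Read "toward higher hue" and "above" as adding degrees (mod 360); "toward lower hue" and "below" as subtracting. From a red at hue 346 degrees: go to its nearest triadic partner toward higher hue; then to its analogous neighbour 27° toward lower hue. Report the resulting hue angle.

79°

triadic ↑ +120°: 346 + 120 = 466 → 466 − 360 = 106°
analog 27° ↓ −27°: 106 − 27 = 79°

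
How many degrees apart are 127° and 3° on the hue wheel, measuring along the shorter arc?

|127 − 3| = 124.
124 ≤ 180, so the shorter arc is 124°.

124°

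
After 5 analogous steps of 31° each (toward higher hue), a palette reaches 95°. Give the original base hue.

5 steps of 31° (toward higher hue) give a net shift of +155°.
Start = end − shift: 95 − 155 = -60 → -60 + 360 = 300°

300°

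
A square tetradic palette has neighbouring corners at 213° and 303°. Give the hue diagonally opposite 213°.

A square tetradic scheme places four hues 90° apart; opposite corners are 180° apart.
213 + 180 = 393 → 393 − 360 = 33°

33°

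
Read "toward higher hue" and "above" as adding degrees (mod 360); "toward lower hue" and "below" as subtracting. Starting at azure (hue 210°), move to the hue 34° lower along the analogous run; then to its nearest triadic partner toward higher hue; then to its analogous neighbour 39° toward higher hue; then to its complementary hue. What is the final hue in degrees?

−34° (analog 34° ↓): 210 − 34 = 176°
+120° (triadic ↑): 176 + 120 = 296°
+39° (analog 39° ↑): 296 + 39 = 335°
+180° (complement): 335 + 180 = 515 → 515 − 360 = 155°

155°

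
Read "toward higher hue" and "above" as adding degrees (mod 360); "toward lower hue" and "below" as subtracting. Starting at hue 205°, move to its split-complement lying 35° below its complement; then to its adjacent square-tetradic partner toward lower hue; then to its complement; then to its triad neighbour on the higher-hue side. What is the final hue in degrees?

+145° (split-comp 35° ↓): 205 + 145 = 350°
−90° (square ↓): 350 − 90 = 260°
+180° (complement): 260 + 180 = 440 → 440 − 360 = 80°
+120° (triadic ↑): 80 + 120 = 200°

200°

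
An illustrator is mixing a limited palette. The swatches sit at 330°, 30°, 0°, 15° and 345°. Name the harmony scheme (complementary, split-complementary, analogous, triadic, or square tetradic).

analogous

Sort the hues: 0°, 15°, 30°, 330°, 345°.
Successive gaps around the wheel: 15°, 15°, 300°, 15°, 15°.
A run of hues at equal small steps (15°) with one large closing gap is an analogous group.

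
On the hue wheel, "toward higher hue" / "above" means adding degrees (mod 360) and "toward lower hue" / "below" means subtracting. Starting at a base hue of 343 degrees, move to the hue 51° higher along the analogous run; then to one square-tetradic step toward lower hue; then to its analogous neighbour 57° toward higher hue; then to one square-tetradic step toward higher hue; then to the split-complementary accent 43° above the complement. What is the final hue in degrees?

314°

analog 51° ↑ +51°: 343 + 51 = 394 → 394 − 360 = 34°
square ↓ −90°: 34 − 90 = -56 → -56 + 360 = 304°
analog 57° ↑ +57°: 304 + 57 = 361 → 361 − 360 = 1°
square ↑ +90°: 1 + 90 = 91°
split-comp 43° ↑ +223°: 91 + 223 = 314°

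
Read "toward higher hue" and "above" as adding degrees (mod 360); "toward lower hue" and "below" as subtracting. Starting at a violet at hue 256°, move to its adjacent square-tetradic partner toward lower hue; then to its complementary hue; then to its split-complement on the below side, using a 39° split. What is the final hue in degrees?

square ↓ −90°: 256 − 90 = 166°
complement +180°: 166 + 180 = 346°
split-comp 39° ↓ +141°: 346 + 141 = 487 → 487 − 360 = 127°

127°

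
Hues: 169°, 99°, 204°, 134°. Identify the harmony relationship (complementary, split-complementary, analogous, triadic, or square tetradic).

Sort the hues: 99°, 134°, 169°, 204°.
Successive gaps around the wheel: 35°, 35°, 35°, 255°.
A run of hues at equal small steps (35°) with one large closing gap is an analogous group.

analogous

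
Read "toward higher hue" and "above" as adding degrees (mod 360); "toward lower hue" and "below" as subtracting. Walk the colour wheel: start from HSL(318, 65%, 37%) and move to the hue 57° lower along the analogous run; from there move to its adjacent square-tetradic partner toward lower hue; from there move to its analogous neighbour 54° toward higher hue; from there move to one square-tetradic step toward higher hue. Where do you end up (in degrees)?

315°

318 − 57 = 261°   (analog 57° ↓)
261 − 90 = 171°   (square ↓)
171 + 54 = 225°   (analog 54° ↑)
225 + 90 = 315°   (square ↑)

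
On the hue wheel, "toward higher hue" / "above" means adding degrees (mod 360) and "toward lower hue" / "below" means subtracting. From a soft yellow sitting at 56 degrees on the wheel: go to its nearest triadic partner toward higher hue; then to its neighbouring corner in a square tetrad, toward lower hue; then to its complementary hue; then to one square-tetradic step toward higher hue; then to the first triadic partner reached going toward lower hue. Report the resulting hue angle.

236°

triadic ↑ +120°: 56 + 120 = 176°
square ↓ −90°: 176 − 90 = 86°
complement +180°: 86 + 180 = 266°
square ↑ +90°: 266 + 90 = 356°
triadic ↓ −120°: 356 − 120 = 236°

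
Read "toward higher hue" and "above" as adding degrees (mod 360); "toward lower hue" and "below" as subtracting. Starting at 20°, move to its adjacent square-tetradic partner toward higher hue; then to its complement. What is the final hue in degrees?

290°

20 + 90 = 110°   (square ↑)
110 + 180 = 290°   (complement)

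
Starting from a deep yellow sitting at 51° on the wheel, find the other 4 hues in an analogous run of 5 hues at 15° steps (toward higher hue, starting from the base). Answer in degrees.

66°, 81°, 96° and 111°

Analogous hues sit every 15° along the wheel.
51 + 15 = 66°
51 + 30 = 81°
51 + 45 = 96°
51 + 60 = 111°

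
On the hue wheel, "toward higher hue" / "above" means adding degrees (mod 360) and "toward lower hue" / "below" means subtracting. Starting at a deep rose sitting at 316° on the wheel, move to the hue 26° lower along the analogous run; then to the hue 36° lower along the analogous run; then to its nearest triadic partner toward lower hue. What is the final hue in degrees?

316 − 26 = 290°   (analog 26° ↓)
290 − 36 = 254°   (analog 36° ↓)
254 − 120 = 134°   (triadic ↓)

134°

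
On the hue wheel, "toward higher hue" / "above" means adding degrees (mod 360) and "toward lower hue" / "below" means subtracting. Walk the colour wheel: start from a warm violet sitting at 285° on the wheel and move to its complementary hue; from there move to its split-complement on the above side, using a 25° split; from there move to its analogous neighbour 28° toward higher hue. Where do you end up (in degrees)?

338°

285 + 180 = 465 → 465 − 360 = 105°   (complement)
105 + 205 = 310°   (split-comp 25° ↑)
310 + 28 = 338°   (analog 28° ↑)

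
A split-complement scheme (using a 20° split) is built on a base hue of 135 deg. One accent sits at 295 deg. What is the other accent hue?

335°

Split-complementary hues sit 20° either side of the complement.
Complement of the base 135°: 135 + 180 = 315°
The given accent 295° is 20° one side of 315°; the other accent sits 20° the other side: 315 + 20 = 335°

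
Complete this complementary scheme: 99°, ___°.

279°

The complement sits 180° across the wheel.
The full set through 99° is {99°, 279°}.
Given {99°}, the missing hue is 279°.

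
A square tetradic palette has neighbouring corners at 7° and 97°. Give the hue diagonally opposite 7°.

187°

A square tetradic scheme places four hues 90° apart; opposite corners are 180° apart.
7 + 180 = 187°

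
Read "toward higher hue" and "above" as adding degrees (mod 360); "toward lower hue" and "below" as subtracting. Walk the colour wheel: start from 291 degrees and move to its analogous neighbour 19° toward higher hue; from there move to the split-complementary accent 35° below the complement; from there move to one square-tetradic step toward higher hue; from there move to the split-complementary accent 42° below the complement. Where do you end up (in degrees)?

323°

291 + 19 = 310°   (analog 19° ↑)
310 + 145 = 455 → 455 − 360 = 95°   (split-comp 35° ↓)
95 + 90 = 185°   (square ↑)
185 + 138 = 323°   (split-comp 42° ↓)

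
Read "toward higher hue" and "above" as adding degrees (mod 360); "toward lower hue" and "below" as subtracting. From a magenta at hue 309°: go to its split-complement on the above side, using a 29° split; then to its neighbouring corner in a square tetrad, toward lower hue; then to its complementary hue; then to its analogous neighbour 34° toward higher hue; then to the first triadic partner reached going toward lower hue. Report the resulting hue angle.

+209° (split-comp 29° ↑): 309 + 209 = 518 → 518 − 360 = 158°
−90° (square ↓): 158 − 90 = 68°
+180° (complement): 68 + 180 = 248°
+34° (analog 34° ↑): 248 + 34 = 282°
−120° (triadic ↓): 282 − 120 = 162°

162°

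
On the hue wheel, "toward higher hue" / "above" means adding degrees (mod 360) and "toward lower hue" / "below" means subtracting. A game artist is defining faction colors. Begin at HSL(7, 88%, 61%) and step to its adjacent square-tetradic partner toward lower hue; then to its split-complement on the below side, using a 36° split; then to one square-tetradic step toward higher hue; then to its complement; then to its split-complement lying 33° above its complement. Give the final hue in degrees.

7 − 90 = -83 → -83 + 360 = 277°   (square ↓)
277 + 144 = 421 → 421 − 360 = 61°   (split-comp 36° ↓)
61 + 90 = 151°   (square ↑)
151 + 180 = 331°   (complement)
331 + 213 = 544 → 544 − 360 = 184°   (split-comp 33° ↑)

184°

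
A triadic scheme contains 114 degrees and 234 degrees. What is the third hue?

354°

A triad spaces three hues 120° apart.
The full set is {114°, 234°, 354°}.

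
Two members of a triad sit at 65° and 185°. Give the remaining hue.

A triad spaces three hues 120° apart.
The full set is {65°, 185°, 305°}.

305°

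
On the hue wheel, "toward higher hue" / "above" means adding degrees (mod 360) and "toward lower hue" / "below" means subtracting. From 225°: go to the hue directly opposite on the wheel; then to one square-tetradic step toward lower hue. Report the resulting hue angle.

complement +180°: 225 + 180 = 405 → 405 − 360 = 45°
square ↓ −90°: 45 − 90 = -45 → -45 + 360 = 315°

315°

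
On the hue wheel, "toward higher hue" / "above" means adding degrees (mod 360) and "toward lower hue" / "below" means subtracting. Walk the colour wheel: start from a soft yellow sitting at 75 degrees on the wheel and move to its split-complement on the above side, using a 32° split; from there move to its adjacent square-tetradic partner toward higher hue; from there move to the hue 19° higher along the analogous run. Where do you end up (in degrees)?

split-comp 32° ↑ +212°: 75 + 212 = 287°
square ↑ +90°: 287 + 90 = 377 → 377 − 360 = 17°
analog 19° ↑ +19°: 17 + 19 = 36°

36°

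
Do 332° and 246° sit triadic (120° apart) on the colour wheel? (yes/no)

no

Angular distance: |332 − 246| = 86 = 86°.
Triadic (120° apart) requires 120°.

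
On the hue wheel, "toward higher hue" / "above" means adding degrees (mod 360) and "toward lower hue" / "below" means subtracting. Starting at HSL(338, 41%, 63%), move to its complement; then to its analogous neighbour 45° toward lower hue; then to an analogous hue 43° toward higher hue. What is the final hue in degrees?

156°

+180° (complement): 338 + 180 = 518 → 518 − 360 = 158°
−45° (analog 45° ↓): 158 − 45 = 113°
+43° (analog 43° ↑): 113 + 43 = 156°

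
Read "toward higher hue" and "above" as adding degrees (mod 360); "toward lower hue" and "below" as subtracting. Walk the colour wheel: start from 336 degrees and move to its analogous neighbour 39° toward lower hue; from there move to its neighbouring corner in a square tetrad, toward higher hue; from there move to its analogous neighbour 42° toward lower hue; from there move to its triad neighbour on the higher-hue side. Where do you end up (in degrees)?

−39° (analog 39° ↓): 336 − 39 = 297°
+90° (square ↑): 297 + 90 = 387 → 387 − 360 = 27°
−42° (analog 42° ↓): 27 − 42 = -15 → -15 + 360 = 345°
+120° (triadic ↑): 345 + 120 = 465 → 465 − 360 = 105°

105°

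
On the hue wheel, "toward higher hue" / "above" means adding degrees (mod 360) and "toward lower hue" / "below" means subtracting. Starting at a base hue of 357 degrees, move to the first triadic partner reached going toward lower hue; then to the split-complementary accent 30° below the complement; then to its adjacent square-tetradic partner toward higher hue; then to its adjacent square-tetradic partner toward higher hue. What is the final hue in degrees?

triadic ↓ −120°: 357 − 120 = 237°
split-comp 30° ↓ +150°: 237 + 150 = 387 → 387 − 360 = 27°
square ↑ +90°: 27 + 90 = 117°
square ↑ +90°: 117 + 90 = 207°

207°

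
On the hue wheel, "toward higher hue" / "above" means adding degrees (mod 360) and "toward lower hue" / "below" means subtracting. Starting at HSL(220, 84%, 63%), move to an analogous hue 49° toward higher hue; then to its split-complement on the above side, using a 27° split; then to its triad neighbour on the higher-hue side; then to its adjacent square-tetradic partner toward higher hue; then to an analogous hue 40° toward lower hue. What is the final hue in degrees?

286°

+49° (analog 49° ↑): 220 + 49 = 269°
+207° (split-comp 27° ↑): 269 + 207 = 476 → 476 − 360 = 116°
+120° (triadic ↑): 116 + 120 = 236°
+90° (square ↑): 236 + 90 = 326°
−40° (analog 40° ↓): 326 − 40 = 286°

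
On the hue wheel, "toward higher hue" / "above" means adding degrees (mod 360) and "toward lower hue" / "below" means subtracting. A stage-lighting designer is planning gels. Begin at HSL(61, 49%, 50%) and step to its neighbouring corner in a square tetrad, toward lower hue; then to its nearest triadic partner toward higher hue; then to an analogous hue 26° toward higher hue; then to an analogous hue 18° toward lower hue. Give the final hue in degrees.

61 − 90 = -29 → -29 + 360 = 331°   (square ↓)
331 + 120 = 451 → 451 − 360 = 91°   (triadic ↑)
91 + 26 = 117°   (analog 26° ↑)
117 − 18 = 99°   (analog 18° ↓)

99°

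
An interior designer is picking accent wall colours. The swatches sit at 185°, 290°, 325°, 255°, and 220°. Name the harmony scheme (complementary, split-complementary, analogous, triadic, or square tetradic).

Sort the hues: 185°, 220°, 255°, 290°, 325°.
Successive gaps around the wheel: 35°, 35°, 35°, 35°, 220°.
A run of hues at equal small steps (35°) with one large closing gap is an analogous group.

analogous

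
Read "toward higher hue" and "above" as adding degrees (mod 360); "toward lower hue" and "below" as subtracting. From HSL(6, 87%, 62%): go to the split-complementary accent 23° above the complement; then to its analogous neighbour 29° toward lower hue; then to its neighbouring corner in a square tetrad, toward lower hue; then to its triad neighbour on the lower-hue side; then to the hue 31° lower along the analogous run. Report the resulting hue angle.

299°

6 + 203 = 209°   (split-comp 23° ↑)
209 − 29 = 180°   (analog 29° ↓)
180 − 90 = 90°   (square ↓)
90 − 120 = -30 → -30 + 360 = 330°   (triadic ↓)
330 − 31 = 299°   (analog 31° ↓)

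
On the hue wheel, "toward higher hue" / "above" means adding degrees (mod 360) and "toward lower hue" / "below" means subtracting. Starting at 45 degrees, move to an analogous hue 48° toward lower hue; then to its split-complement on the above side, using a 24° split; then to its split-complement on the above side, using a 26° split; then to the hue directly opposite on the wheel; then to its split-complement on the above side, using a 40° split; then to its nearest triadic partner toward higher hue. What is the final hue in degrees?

207°

45 − 48 = -3 → -3 + 360 = 357°   (analog 48° ↓)
357 + 204 = 561 → 561 − 360 = 201°   (split-comp 24° ↑)
201 + 206 = 407 → 407 − 360 = 47°   (split-comp 26° ↑)
47 + 180 = 227°   (complement)
227 + 220 = 447 → 447 − 360 = 87°   (split-comp 40° ↑)
87 + 120 = 207°   (triadic ↑)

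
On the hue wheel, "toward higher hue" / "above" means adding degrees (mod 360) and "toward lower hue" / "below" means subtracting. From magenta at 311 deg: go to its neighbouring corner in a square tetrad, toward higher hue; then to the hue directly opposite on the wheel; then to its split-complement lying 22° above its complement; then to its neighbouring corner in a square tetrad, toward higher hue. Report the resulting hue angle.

153°

square ↑ +90°: 311 + 90 = 401 → 401 − 360 = 41°
complement +180°: 41 + 180 = 221°
split-comp 22° ↑ +202°: 221 + 202 = 423 → 423 − 360 = 63°
square ↑ +90°: 63 + 90 = 153°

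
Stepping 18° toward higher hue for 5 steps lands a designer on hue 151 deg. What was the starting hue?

61°

5 steps of 18° (toward higher hue) give a net shift of +90°.
Start = end − shift: 151 − 90 = 61°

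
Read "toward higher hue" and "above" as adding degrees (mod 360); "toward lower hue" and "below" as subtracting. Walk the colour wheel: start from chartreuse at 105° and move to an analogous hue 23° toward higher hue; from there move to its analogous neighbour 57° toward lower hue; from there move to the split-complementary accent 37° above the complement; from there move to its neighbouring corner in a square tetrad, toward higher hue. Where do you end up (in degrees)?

18°

+23° (analog 23° ↑): 105 + 23 = 128°
−57° (analog 57° ↓): 128 − 57 = 71°
+217° (split-comp 37° ↑): 71 + 217 = 288°
+90° (square ↑): 288 + 90 = 378 → 378 − 360 = 18°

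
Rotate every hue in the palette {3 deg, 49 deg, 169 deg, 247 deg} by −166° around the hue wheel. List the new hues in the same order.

3 − 166 = -163 → -163 + 360 = 197°
49 − 166 = -117 → -117 + 360 = 243°
169 − 166 = 3°
247 − 166 = 81°

197°, 243°, 3°, 81°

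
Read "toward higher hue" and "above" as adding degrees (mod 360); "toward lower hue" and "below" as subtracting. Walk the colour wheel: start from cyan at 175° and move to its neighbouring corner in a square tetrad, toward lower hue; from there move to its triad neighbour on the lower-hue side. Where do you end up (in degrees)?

325°

square ↓ −90°: 175 − 90 = 85°
triadic ↓ −120°: 85 − 120 = -35 → -35 + 360 = 325°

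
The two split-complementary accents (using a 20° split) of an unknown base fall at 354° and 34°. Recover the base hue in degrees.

The accents sit 20° either side of the complement, so the complement is their short-arc midpoint on the wheel.
Short-arc midpoint of 354° and 34°: 14°.
Base is 180° from the complement: 14 − 180 = -166 → -166 + 360 = 194°

194°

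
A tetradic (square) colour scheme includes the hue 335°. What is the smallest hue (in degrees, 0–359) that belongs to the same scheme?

A square tetradic scheme places four hues every 90°.
The full set through 335° is {65°, 155°, 245°, 335°}.

65°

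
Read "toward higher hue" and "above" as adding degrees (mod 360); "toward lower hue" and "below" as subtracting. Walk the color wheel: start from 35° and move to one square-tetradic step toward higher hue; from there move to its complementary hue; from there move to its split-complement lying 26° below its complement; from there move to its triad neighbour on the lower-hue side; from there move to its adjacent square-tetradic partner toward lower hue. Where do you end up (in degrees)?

249°

+90° (square ↑): 35 + 90 = 125°
+180° (complement): 125 + 180 = 305°
+154° (split-comp 26° ↓): 305 + 154 = 459 → 459 − 360 = 99°
−120° (triadic ↓): 99 − 120 = -21 → -21 + 360 = 339°
−90° (square ↓): 339 − 90 = 249°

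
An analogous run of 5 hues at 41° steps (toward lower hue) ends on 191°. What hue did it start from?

355°

4 steps of 41° (toward lower hue) give a net shift of −164°.
Start = end − shift: 191 + 164 = 355°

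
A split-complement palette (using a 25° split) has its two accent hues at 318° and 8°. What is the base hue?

163°

The accents sit 25° either side of the complement, so the complement is their short-arc midpoint on the wheel.
Short-arc midpoint of 318° and 8°: 343°.
Base is 180° from the complement: 343 − 180 = 163°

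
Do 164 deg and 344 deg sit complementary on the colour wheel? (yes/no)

yes

Angular distance: |164 − 344| = 180 = 180°.
Complementary requires 180°.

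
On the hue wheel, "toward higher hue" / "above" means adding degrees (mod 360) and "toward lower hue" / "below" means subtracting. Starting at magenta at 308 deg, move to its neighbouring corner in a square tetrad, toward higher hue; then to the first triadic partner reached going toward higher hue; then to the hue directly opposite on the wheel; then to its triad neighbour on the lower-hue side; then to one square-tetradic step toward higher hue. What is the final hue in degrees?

308°

308 + 90 = 398 → 398 − 360 = 38°   (square ↑)
38 + 120 = 158°   (triadic ↑)
158 + 180 = 338°   (complement)
338 − 120 = 218°   (triadic ↓)
218 + 90 = 308°   (square ↑)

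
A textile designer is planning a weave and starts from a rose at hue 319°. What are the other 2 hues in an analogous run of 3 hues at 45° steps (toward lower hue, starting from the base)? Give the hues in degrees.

Analogous hues sit every 45° along the wheel.
319 − 45 = 274°
319 − 90 = 229°

274° and 229°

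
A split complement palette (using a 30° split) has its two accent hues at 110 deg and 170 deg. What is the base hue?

320°

The accents sit 30° either side of the complement, so the complement is their short-arc midpoint on the wheel.
Short-arc midpoint of 110° and 170°: 140°.
Base is 180° from the complement: 140 − 180 = -40 → -40 + 360 = 320°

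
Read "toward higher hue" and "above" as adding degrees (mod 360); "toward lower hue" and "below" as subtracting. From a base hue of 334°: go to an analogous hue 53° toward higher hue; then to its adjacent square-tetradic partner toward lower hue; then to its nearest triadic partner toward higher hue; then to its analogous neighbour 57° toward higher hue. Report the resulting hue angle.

114°

analog 53° ↑ +53°: 334 + 53 = 387 → 387 − 360 = 27°
square ↓ −90°: 27 − 90 = -63 → -63 + 360 = 297°
triadic ↑ +120°: 297 + 120 = 417 → 417 − 360 = 57°
analog 57° ↑ +57°: 57 + 57 = 114°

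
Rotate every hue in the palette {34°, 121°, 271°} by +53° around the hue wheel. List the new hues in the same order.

34 + 53 = 87°
121 + 53 = 174°
271 + 53 = 324°

87°, 174°, 324°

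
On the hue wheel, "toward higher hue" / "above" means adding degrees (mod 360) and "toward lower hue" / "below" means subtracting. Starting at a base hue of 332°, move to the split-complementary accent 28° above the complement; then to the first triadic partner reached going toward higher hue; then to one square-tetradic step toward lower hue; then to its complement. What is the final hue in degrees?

split-comp 28° ↑ +208°: 332 + 208 = 540 → 540 − 360 = 180°
triadic ↑ +120°: 180 + 120 = 300°
square ↓ −90°: 300 − 90 = 210°
complement +180°: 210 + 180 = 390 → 390 − 360 = 30°

30°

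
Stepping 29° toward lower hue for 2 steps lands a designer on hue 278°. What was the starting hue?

2 steps of 29° (toward lower hue) give a net shift of −58°.
Start = end − shift: 278 + 58 = 336°

336°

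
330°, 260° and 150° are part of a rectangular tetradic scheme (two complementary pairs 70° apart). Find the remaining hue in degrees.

A rectangular tetradic uses two complementary pairs 70° apart: offsets 0°, 70°, 180°, 250°.
Among {150°, 260°, 330°}, 150° and 330° are a 180° pair.
The remaining hue 260° needs its own complement: 260 + 180 = 440 → 440 − 360 = 80°

80°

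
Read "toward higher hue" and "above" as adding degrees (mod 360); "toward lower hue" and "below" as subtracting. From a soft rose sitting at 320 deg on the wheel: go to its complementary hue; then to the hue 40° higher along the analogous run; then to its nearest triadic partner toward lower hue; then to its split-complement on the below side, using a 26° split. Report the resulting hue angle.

214°

complement +180°: 320 + 180 = 500 → 500 − 360 = 140°
analog 40° ↑ +40°: 140 + 40 = 180°
triadic ↓ −120°: 180 − 120 = 60°
split-comp 26° ↓ +154°: 60 + 154 = 214°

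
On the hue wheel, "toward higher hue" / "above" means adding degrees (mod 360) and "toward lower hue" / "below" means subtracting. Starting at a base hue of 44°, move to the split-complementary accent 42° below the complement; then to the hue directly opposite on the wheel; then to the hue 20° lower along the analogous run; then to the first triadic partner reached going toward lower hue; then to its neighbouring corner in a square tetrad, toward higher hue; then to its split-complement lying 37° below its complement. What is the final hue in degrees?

split-comp 42° ↓ +138°: 44 + 138 = 182°
complement +180°: 182 + 180 = 362 → 362 − 360 = 2°
analog 20° ↓ −20°: 2 − 20 = -18 → -18 + 360 = 342°
triadic ↓ −120°: 342 − 120 = 222°
square ↑ +90°: 222 + 90 = 312°
split-comp 37° ↓ +143°: 312 + 143 = 455 → 455 − 360 = 95°

95°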